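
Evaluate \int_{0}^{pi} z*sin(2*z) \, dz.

-pi/2

Integrate by parts once (u = z, dv = sin(2*z) dz).
An antiderivative is F(z) = -z*cos(2*z)/2 + sin(2*z)/4.
Then F(pi) - F(0) = (-pi/2) - (0) = -pi/2.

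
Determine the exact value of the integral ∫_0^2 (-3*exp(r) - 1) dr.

An antiderivative is F(r) = -r - 3*exp(r).
Then F(2) - F(0) = (-3*exp(2) - 2) - (-3) = 1 - 3*exp(2).

1 - 3*exp(2)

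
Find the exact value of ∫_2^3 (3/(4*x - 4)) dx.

An antiderivative is F(x) = 3*log(4*x - 4)/4.
Then F(3) - F(2) = (9*log(2)/4) - (3*log(2)/2) = 3*log(2)/4.

3*log(2)/4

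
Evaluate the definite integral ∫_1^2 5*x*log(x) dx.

-15/4 + 10*log(2)

Integrate by parts once (u = ln x, dv = 5*x dx).
An antiderivative is F(x) = 5*x**2*(2*log(x) - 1)/4.
Then F(2) - F(1) = (-5 + 10*log(2)) - (-5/4) = -15/4 + 10*log(2).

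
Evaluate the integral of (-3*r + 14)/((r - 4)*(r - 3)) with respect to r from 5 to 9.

Factor the denominator: r**2 - 7*r + 12 = (r - 3)(r - 4).
Partial fractions: (-3*r + 14)/((r - 4)*(r - 3)) = -5/(r - 3) + 2/(r - 4).
An antiderivative is F(r) = 2*log(r - 4) - 5*log(r - 3).
Then F(9) - F(5) = (-5*log(3) - 5*log(2) + 2*log(5)) - (-log(32)) = -5*log(3) + 2*log(5).

-5*log(3) + 2*log(5)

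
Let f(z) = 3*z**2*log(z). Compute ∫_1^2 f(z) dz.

-7/3 + 8*log(2)

Integrate by parts once (u = ln z, dv = 3*z**2 dz).
An antiderivative is F(z) = z**3*(3*log(z) - 1)/3.
Then F(2) - F(1) = (-8/3 + 8*log(2)) - (-1/3) = -7/3 + 8*log(2).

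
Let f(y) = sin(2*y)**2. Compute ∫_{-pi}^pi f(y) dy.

Use the identity sin^2(2*y) = (1 - cos(4*y))/2.
An antiderivative is F(y) = y/2 - sin(4*y)/8.
Then F(pi) - F(-pi) = (pi/2) - (-pi/2) = pi.

pi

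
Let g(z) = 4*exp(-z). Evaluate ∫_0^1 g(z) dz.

4 - 4*exp(-1)

An antiderivative is F(z) = -4*exp(-z).
Then F(1) - F(0) = (-4*exp(-1)) - (-4) = 4 - 4*exp(-1).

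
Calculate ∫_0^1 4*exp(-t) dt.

An antiderivative is F(t) = -4*exp(-t).
Then F(1) - F(0) = (-4*exp(-1)) - (-4) = 4 - 4*exp(-1).

4 - 4*exp(-1)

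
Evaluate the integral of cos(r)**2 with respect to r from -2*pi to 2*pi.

2*pi

Use the identity cos^2(r) = (1 + cos(2*r))/2.
An antiderivative is F(r) = r/2 + sin(2*r)/4.
Then F(2*pi) - F(-2*pi) = (pi) - (-pi) = 2*pi.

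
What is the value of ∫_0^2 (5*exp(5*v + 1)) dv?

Let u = 5*v + 1, so du = 5 dv. When v = 0, u = 1; when v = 2, u = 11.
The integral becomes ∫ exp(u) du from 1 to 11, with antiderivative exp(u).
Back in v: F(v) = exp(5*v + 1).
Then F(2) - F(0) = (exp(11)) - (exp(1)) = -exp(1) + exp(11).

-exp(1) + exp(11)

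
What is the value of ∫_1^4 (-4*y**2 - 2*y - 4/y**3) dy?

By the power rule, an antiderivative is F(y) = -4*y**3/3 - y**2 + 2/y**2.
Then F(4) - F(1) = (-2429/24) - (-1/3) = -807/8.

-807/8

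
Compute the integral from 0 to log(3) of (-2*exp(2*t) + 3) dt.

An antiderivative is F(t) = -exp(2*t) + 3*t.
Then F(log(3)) - F(0) = (-9 + 3*log(3)) - (-1) = -8 + log(27).

-8 + log(27)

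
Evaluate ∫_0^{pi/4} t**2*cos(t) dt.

Integrate by parts twice (u = t^2, dv = cos(t) dt).
An antiderivative is F(t) = t**2*sin(t) + 2*t*cos(t) - 2*sin(t).
Then F(pi/4) - F(0) = (sqrt(2)*(-32 + pi**2 + 8*pi)/32) - (0) = sqrt(2)*(-32 + pi**2 + 8*pi)/32.

sqrt(2)*(-32 + pi**2 + 8*pi)/32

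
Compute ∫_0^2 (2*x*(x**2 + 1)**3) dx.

156

Let u = x**2 + 1, so du = 2*x dx. When x = 0, u = 1; when x = 2, u = 5.
The integral becomes ∫ u**3 du from 1 to 5, with antiderivative u**4/4.
Back in x: F(x) = (x**2 + 1)**4/4.
Then F(2) - F(0) = (625/4) - (1/4) = 156.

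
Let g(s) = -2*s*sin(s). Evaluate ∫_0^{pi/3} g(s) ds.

Integrate by parts once (u = s, dv = -2*sin(s) ds).
An antiderivative is F(s) = 2*s*cos(s) - 2*sin(s).
Then F(pi/3) - F(0) = (-sqrt(3) + pi/3) - (0) = -sqrt(3) + pi/3.

-sqrt(3) + pi/3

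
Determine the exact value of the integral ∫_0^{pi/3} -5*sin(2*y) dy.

-15/4

An antiderivative is F(y) = 5*cos(2*y)/2.
Then F(pi/3) - F(0) = (-5/4) - (5/2) = -15/4.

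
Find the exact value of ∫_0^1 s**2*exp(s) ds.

-2 + E

Integrate by parts twice (u = s^2, dv = exp(s) ds).
An antiderivative is F(s) = (s**2 - 2*s + 2)*exp(s).
Then F(1) - F(0) = (E) - (2) = -2 + E.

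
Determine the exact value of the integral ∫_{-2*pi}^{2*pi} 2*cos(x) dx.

An antiderivative is F(x) = 2*sin(x).
Then F(2*pi) - F(-2*pi) = (0) - (0) = 0.

0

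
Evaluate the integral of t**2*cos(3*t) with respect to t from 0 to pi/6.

Integrate by parts twice (u = t^2, dv = cos(3*t) dt).
An antiderivative is F(t) = t**2*sin(3*t)/3 + 2*t*cos(3*t)/9 - 2*sin(3*t)/27.
Then F(pi/6) - F(0) = (-2/27 + pi**2/108) - (0) = -2/27 + pi**2/108.

-2/27 + pi**2/108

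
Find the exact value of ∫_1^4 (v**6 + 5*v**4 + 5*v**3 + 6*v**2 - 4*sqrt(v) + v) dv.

318949/84

By the power rule, an antiderivative is F(v) = v**7/7 + v**5 + 5*v**4/4 - 8*v**(3/2)/3 + 2*v**3 + v**2/2.
Then F(4) - F(1) = (79784/21) - (187/84) = 318949/84.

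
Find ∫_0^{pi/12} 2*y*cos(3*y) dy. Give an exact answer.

Integrate by parts once (u = y, dv = 2*cos(3*y) dy).
An antiderivative is F(y) = 2*y*sin(3*y)/3 + 2*cos(3*y)/9.
Then F(pi/12) - F(0) = (sqrt(2)*(pi + 4)/36) - (2/9) = -2/9 + sqrt(2)*pi/36 + sqrt(2)/9.

-2/9 + sqrt(2)*pi/36 + sqrt(2)/9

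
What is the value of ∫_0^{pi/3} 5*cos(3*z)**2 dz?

5*pi/6

Use the identity cos^2(3*z) = (1 + cos(6*z))/2.
An antiderivative is F(z) = 5*z/2 + 5*sin(6*z)/12.
Then F(pi/3) - F(0) = (5*pi/6) - (0) = 5*pi/6.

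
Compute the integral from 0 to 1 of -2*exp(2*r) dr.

1 - exp(2)

An antiderivative is F(r) = -exp(2*r).
Then F(1) - F(0) = (-exp(2)) - (-1) = 1 - exp(2).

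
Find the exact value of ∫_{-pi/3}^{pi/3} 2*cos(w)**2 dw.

Use the identity cos^2(w) = (1 + cos(2*w))/2.
An antiderivative is F(w) = w + sin(2*w)/2.
Then F(pi/3) - F(-pi/3) = (sqrt(3)/4 + pi/3) - (-pi/3 - sqrt(3)/4) = sqrt(3)/2 + 2*pi/3.

sqrt(3)/2 + 2*pi/3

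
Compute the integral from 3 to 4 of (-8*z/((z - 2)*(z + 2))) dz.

Factor the denominator: z**2 - 4 = (z + 2)(z - 2).
Partial fractions: -8*z/((z - 2)*(z + 2)) = -4/(z + 2) - 4/(z - 2).
An antiderivative is F(z) = -4*log(z - 2) - 4*log(z + 2).
Then F(4) - F(3) = (-8*log(2) - 4*log(3)) - (-4*log(5)) = -8*log(2) - 4*log(3) + 4*log(5).

-8*log(2) - 4*log(3) + 4*log(5)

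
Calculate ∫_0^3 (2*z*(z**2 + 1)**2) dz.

Let u = z**2 + 1, so du = 2*z dz. When z = 0, u = 1; when z = 3, u = 10.
The integral becomes ∫ u**2 du from 1 to 10, with antiderivative u**3/3.
Back in z: F(z) = (z**2 + 1)**3/3.
Then F(3) - F(0) = (1000/3) - (1/3) = 333.

333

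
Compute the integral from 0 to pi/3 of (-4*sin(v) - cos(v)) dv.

-2 - sqrt(3)/2

An antiderivative is F(v) = -sin(v) + 4*cos(v).
Then F(pi/3) - F(0) = (2 - sqrt(3)/2) - (4) = -2 - sqrt(3)/2.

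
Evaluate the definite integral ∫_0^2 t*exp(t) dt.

Integrate by parts once (u = t, dv = exp(t) dt).
An antiderivative is F(t) = (t - 1)*exp(t).
Then F(2) - F(0) = (exp(2)) - (-1) = 1 + exp(2).

1 + exp(2)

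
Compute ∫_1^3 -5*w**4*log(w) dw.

242/5 - 243*log(3)

Integrate by parts once (u = ln w, dv = -5*w**4 dw).
An antiderivative is F(w) = -w**5*(5*log(w) - 1)/5.
Then F(3) - F(1) = (243/5 - 243*log(3)) - (1/5) = 242/5 - 243*log(3).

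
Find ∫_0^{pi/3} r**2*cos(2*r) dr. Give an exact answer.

-pi/12 - sqrt(3)/8 + sqrt(3)*pi**2/36

Integrate by parts twice (u = r^2, dv = cos(2*r) dr).
An antiderivative is F(r) = r**2*sin(2*r)/2 + r*cos(2*r)/2 - sin(2*r)/4.
Then F(pi/3) - F(0) = (-pi/12 - sqrt(3)/8 + sqrt(3)*pi**2/36) - (0) = -pi/12 - sqrt(3)/8 + sqrt(3)*pi**2/36.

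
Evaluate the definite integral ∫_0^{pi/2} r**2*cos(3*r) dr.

2/27 - pi**2/12

Integrate by parts twice (u = r^2, dv = cos(3*r) dr).
An antiderivative is F(r) = r**2*sin(3*r)/3 + 2*r*cos(3*r)/9 - 2*sin(3*r)/27.
Then F(pi/2) - F(0) = (2/27 - pi**2/12) - (0) = 2/27 - pi**2/12.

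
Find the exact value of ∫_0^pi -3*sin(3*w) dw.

-2

An antiderivative is F(w) = cos(3*w).
Then F(pi) - F(0) = (-1) - (1) = -2.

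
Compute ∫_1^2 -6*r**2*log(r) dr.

Integrate by parts once (u = ln r, dv = -6*r**2 dr).
An antiderivative is F(r) = -2*r**3*(3*log(r) - 1)/3.
Then F(2) - F(1) = (16/3 - 16*log(2)) - (2/3) = 14/3 - 16*log(2).

14/3 - 16*log(2)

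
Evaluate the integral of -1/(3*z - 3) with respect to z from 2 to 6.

-log(15)/3 + log(3)/3

An antiderivative is F(z) = -log(3*z - 3)/3.
Then F(6) - F(2) = (-log(15)/3) - (-log(3)/3) = -log(15)/3 + log(3)/3.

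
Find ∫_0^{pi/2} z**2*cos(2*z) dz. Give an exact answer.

Integrate by parts twice (u = z^2, dv = cos(2*z) dz).
An antiderivative is F(z) = z**2*sin(2*z)/2 + z*cos(2*z)/2 - sin(2*z)/4.
Then F(pi/2) - F(0) = (-pi/4) - (0) = -pi/4.

-pi/4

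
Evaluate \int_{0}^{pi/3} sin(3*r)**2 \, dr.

pi/6

Use the identity sin^2(3*r) = (1 - cos(6*r))/2.
An antiderivative is F(r) = r/2 - sin(6*r)/12.
Then F(pi/3) - F(0) = (pi/6) - (0) = pi/6.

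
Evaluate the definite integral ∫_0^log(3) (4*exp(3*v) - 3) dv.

An antiderivative is F(v) = 4*exp(3*v)/3 - 3*v.
Then F(log(3)) - F(0) = (36 - 3*log(3)) - (4/3) = 104/3 - log(27).

104/3 - log(27)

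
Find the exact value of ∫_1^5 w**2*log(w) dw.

Integrate by parts once (u = ln w, dv = w**2 dw).
An antiderivative is F(w) = w**3*(3*log(w) - 1)/9.
Then F(5) - F(1) = (-125/9 + 125*log(5)/3) - (-1/9) = -124/9 + 125*log(5)/3.

-124/9 + 125*log(5)/3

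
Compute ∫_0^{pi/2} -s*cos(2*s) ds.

1/2

Integrate by parts once (u = s, dv = -cos(2*s) ds).
An antiderivative is F(s) = -s*sin(2*s)/2 - cos(2*s)/4.
Then F(pi/2) - F(0) = (1/4) - (-1/4) = 1/2.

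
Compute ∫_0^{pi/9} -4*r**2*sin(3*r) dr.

Integrate by parts twice (u = r^2, dv = -4*sin(3*r) dr).
An antiderivative is F(r) = 4*r**2*cos(3*r)/3 - 8*r*sin(3*r)/9 - 8*cos(3*r)/27.
Then F(pi/9) - F(0) = (-4*sqrt(3)*pi/81 - 4/27 + 2*pi**2/243) - (-8/27) = -4*sqrt(3)*pi/81 + 2*pi**2/243 + 4/27.

-4*sqrt(3)*pi/81 + 2*pi**2/243 + 4/27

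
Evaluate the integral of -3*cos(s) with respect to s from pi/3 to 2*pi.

An antiderivative is F(s) = -3*sin(s).
Then F(2*pi) - F(pi/3) = (0) - (-3*sqrt(3)/2) = 3*sqrt(3)/2.

3*sqrt(3)/2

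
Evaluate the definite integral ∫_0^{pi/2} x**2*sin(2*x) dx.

-1/2 + pi**2/8

Integrate by parts twice (u = x^2, dv = sin(2*x) dx).
An antiderivative is F(x) = -x**2*cos(2*x)/2 + x*sin(2*x)/2 + cos(2*x)/4.
Then F(pi/2) - F(0) = (-1/4 + pi**2/8) - (1/4) = -1/2 + pi**2/8.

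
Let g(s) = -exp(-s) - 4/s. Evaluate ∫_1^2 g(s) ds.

An antiderivative is F(s) = -4*log(s) + exp(-s).
Then F(2) - F(1) = (-4*log(2) + exp(-2)) - (exp(-1)) = -4*log(2) - exp(-1) + exp(-2).

-4*log(2) - exp(-1) + exp(-2)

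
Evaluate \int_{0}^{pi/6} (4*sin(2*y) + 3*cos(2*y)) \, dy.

An antiderivative is F(y) = 3*sin(2*y)/2 - 2*cos(2*y).
Then F(pi/6) - F(0) = (-1 + 3*sqrt(3)/4) - (-2) = 1 + 3*sqrt(3)/4.

1 + 3*sqrt(3)/4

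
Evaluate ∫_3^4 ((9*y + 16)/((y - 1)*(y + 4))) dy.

-4*log(7) + 7*log(2) + 5*log(3)

Factor the denominator: y**2 + 3*y - 4 = (y + 4)(y - 1).
Partial fractions: (9*y + 16)/((y - 1)*(y + 4)) = 4/(y + 4) + 5/(y - 1).
An antiderivative is F(y) = 5*log(y - 1) + 4*log(y + 4).
Then F(4) - F(3) = (5*log(3) + 12*log(2)) - (5*log(2) + 4*log(7)) = -4*log(7) + 7*log(2) + 5*log(3).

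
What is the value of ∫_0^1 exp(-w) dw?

An antiderivative is F(w) = -exp(-w).
Then F(1) - F(0) = (-exp(-1)) - (-1) = 1 - exp(-1).

1 - exp(-1)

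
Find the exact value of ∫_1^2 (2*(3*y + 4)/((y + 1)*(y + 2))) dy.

log(64/9)

Factor the denominator: y**2 + 3*y + 2 = (y + 2)(y + 1).
Partial fractions: 2*(3*y + 4)/((y + 1)*(y + 2)) = 4/(y + 2) + 2/(y + 1).
An antiderivative is F(y) = 2*log(y + 1) + 4*log(y + 2).
Then F(2) - F(1) = (2*log(3) + 8*log(2)) - (2*log(2) + 4*log(3)) = log(64/9).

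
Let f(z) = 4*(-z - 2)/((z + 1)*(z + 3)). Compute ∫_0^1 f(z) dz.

log(9/64)

Factor the denominator: z**2 + 4*z + 3 = (z + 3)(z + 1).
Partial fractions: 4*(-z - 2)/((z + 1)*(z + 3)) = -2/(z + 3) - 2/(z + 1).
An antiderivative is F(z) = -2*log(z + 1) - 2*log(z + 3).
Then F(1) - F(0) = (-log(64)) - (-log(9)) = log(9/64).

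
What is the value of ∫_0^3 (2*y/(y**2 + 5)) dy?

Let u = y**2 + 5, so du = 2*y dy. When y = 0, u = 5; when y = 3, u = 14.
The integral becomes ∫ 1/u du from 5 to 14, with antiderivative log(u).
Back in y: F(y) = log(y**2 + 5).
Then F(3) - F(0) = (log(14)) - (log(5)) = log(14/5).

log(14/5)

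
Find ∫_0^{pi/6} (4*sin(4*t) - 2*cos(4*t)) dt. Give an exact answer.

An antiderivative is F(t) = -sin(4*t)/2 - cos(4*t).
Then F(pi/6) - F(0) = (1/2 - sqrt(3)/4) - (-1) = 3/2 - sqrt(3)/4.

3/2 - sqrt(3)/4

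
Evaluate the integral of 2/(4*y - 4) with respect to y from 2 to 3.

log(2)/2

An antiderivative is F(y) = log(4*y - 4)/2.
Then F(3) - F(2) = (3*log(2)/2) - (log(2)) = log(2)/2.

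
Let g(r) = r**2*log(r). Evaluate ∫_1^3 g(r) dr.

-26/9 + 9*log(3)

Integrate by parts once (u = ln r, dv = r**2 dr).
An antiderivative is F(r) = r**3*(3*log(r) - 1)/9.
Then F(3) - F(1) = (-3 + 9*log(3)) - (-1/9) = -26/9 + 9*log(3).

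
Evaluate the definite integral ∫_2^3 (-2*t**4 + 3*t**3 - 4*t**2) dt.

-3659/60

By the power rule, an antiderivative is F(t) = -2*t**5/5 + 3*t**4/4 - 4*t**3/3.
Then F(3) - F(2) = (-1449/20) - (-172/15) = -3659/60.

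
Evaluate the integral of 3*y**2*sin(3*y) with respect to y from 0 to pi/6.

-2/9 + pi/9

Integrate by parts twice (u = y^2, dv = 3*sin(3*y) dy).
An antiderivative is F(y) = -y**2*cos(3*y) + 2*y*sin(3*y)/3 + 2*cos(3*y)/9.
Then F(pi/6) - F(0) = (pi/9) - (2/9) = -2/9 + pi/9.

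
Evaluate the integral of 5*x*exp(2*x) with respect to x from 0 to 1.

Integrate by parts once (u = x, dv = 5*exp(2*x) dx).
An antiderivative is F(x) = (10*x - 5)*exp(2*x)/4.
Then F(1) - F(0) = (5*exp(2)/4) - (-5/4) = 5/4 + 5*exp(2)/4.

5/4 + 5*exp(2)/4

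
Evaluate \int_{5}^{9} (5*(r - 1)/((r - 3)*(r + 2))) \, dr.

-3*log(7) + 2*log(3) + 3*log(11)

Factor the denominator: r**2 - r - 6 = (r + 2)(r - 3).
Partial fractions: 5*(r - 1)/((r - 3)*(r + 2)) = 3/(r + 2) + 2/(r - 3).
An antiderivative is F(r) = 2*log(r - 3) + 3*log(r + 2).
Then F(9) - F(5) = (2*log(2) + 2*log(3) + 3*log(11)) - (2*log(2) + 3*log(7)) = -3*log(7) + 2*log(3) + 3*log(11).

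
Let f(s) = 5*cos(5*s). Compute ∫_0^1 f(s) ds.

Let u = 5*s, so du = 5 ds. When s = 0, u = 0; when s = 1, u = 5.
The integral becomes ∫ cos(u) du from 0 to 5, with antiderivative sin(u).
Back in s: F(s) = sin(5*s).
Then F(1) - F(0) = (sin(5)) - (0) = sin(5).

sin(5)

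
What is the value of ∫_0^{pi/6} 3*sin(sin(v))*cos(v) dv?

3 - 3*cos(1/2)

Let u = sin(v), so du = cos(v) dv. When v = 0, u = 0; when v = pi/6, u = 1/2.
The integral becomes 3·∫ sin(u) du from 0 to 1/2, with antiderivative -3*cos(u).
Back in v: F(v) = -3*cos(sin(v)).
Then F(pi/6) - F(0) = (-3*cos(1/2)) - (-3) = 3 - 3*cos(1/2).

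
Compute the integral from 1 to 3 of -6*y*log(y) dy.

12 - 27*log(3)

Integrate by parts once (u = ln y, dv = -6*y dy).
An antiderivative is F(y) = -3*y**2*(2*log(y) - 1)/2.
Then F(3) - F(1) = (27/2 - 27*log(3)) - (3/2) = 12 - 27*log(3).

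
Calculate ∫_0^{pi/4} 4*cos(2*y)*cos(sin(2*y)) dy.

2*sin(1)

Let u = sin(2*y), so du = 2*cos(2*y) dy. When y = 0, u = 0; when y = pi/4, u = 1.
The integral becomes 2·∫ cos(u) du from 0 to 1, with antiderivative 2*sin(u).
Back in y: F(y) = 2*sin(sin(2*y)).
Then F(pi/4) - F(0) = (2*sin(1)) - (0) = 2*sin(1).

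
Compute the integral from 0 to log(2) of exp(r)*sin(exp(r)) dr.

Let u = exp(r), so du = exp(r) dr. When r = 0, u = 1; when r = log(2), u = 2.
The integral becomes ∫ sin(u) du from 1 to 2, with antiderivative -cos(u).
Back in r: F(r) = -cos(exp(r)).
Then F(log(2)) - F(0) = (-cos(2)) - (-cos(1)) = -cos(2) + cos(1).

-cos(2) + cos(1)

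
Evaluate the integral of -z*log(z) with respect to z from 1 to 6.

Integrate by parts once (u = ln z, dv = -z dz).
An antiderivative is F(z) = -z**2*(2*log(z) - 1)/4.
Then F(6) - F(1) = (-18*log(3) - 18*log(2) + 9) - (1/4) = -18*log(3) - 18*log(2) + 35/4.

-18*log(3) - 18*log(2) + 35/4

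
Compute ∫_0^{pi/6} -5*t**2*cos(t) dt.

-5*sqrt(3)*pi/6 - 5*pi**2/72 + 5

Integrate by parts twice (u = t^2, dv = -5*cos(t) dt).
An antiderivative is F(t) = -5*t**2*sin(t) - 10*t*cos(t) + 10*sin(t).
Then F(pi/6) - F(0) = (-5*sqrt(3)*pi/6 - 5*pi**2/72 + 5) - (0) = -5*sqrt(3)*pi/6 - 5*pi**2/72 + 5.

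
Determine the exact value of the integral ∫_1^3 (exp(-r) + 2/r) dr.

-exp(-3) + exp(-1) + 2*log(3)

An antiderivative is F(r) = 2*log(r) - exp(-r).
Then F(3) - F(1) = (-exp(-3) + 2*log(3)) - (-exp(-1)) = -exp(-3) + exp(-1) + 2*log(3).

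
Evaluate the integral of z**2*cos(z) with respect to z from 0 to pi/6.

Integrate by parts twice (u = z^2, dv = cos(z) dz).
An antiderivative is F(z) = z**2*sin(z) + 2*z*cos(z) - 2*sin(z).
Then F(pi/6) - F(0) = (-1 + pi**2/72 + sqrt(3)*pi/6) - (0) = -1 + pi**2/72 + sqrt(3)*pi/6.

-1 + pi**2/72 + sqrt(3)*pi/6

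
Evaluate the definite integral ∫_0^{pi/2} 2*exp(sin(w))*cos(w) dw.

Let u = sin(w), so du = cos(w) dw. When w = 0, u = 0; when w = pi/2, u = 1.
The integral becomes 2·∫ exp(u) du from 0 to 1, with antiderivative 2*exp(u).
Back in w: F(w) = 2*exp(sin(w)).
Then F(pi/2) - F(0) = (2*E) - (2) = -2 + 2*E.

-2 + 2*E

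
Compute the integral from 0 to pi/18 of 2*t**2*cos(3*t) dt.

-2/27 + pi**2/972 + sqrt(3)*pi/81

Integrate by parts twice (u = t^2, dv = 2*cos(3*t) dt).
An antiderivative is F(t) = 2*t**2*sin(3*t)/3 + 4*t*cos(3*t)/9 - 4*sin(3*t)/27.
Then F(pi/18) - F(0) = (-2/27 + pi**2/972 + sqrt(3)*pi/81) - (0) = -2/27 + pi**2/972 + sqrt(3)*pi/81.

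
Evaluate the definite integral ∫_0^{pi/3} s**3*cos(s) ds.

-sqrt(3)*pi + sqrt(3)*pi**3/54 + pi**2/6 + 3

Integrate by parts 3 times (u = s^3, dv = cos(s) ds).
An antiderivative is F(s) = s**3*sin(s) + 3*s**2*cos(s) - 6*s*sin(s) - 6*cos(s).
Then F(pi/3) - F(0) = (-sqrt(3)*pi - 3 + sqrt(3)*pi**3/54 + pi**2/6) - (-6) = -sqrt(3)*pi + sqrt(3)*pi**3/54 + pi**2/6 + 3.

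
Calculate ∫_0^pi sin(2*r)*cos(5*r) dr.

Use the identity sin(2*r)cos(5*r) = [sin(7*r) + sin(-3*r)]/2.
An antiderivative is F(r) = cos(3*r)/6 - cos(7*r)/14.
Then F(pi) - F(0) = (-2/21) - (2/21) = -4/21.

-4/21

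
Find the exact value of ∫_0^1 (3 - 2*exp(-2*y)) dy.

An antiderivative is F(y) = 3*y + exp(-2*y).
Then F(1) - F(0) = (exp(-2) + 3) - (1) = exp(-2) + 2.

exp(-2) + 2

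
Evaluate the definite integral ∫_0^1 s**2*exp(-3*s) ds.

Integrate by parts twice (u = s^2, dv = exp(-3*s) ds).
An antiderivative is F(s) = (-9*s**2 - 6*s - 2)*exp(-3*s)/27.
Then F(1) - F(0) = (-17*exp(-3)/27) - (-2/27) = 2/27 - 17*exp(-3)/27.

2/27 - 17*exp(-3)/27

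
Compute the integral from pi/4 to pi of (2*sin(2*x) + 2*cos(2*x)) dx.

An antiderivative is F(x) = sin(2*x) - cos(2*x).
Then F(pi) - F(pi/4) = (-1) - (1) = -2.

-2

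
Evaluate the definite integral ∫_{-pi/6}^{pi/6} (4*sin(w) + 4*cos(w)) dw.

An antiderivative is F(w) = 4*sin(w) - 4*cos(w).
Then F(pi/6) - F(-pi/6) = (2 - 2*sqrt(3)) - (-2*sqrt(3) - 2) = 4.

4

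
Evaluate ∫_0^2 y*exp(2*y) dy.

Integrate by parts once (u = y, dv = exp(2*y) dy).
An antiderivative is F(y) = (2*y - 1)*exp(2*y)/4.
Then F(2) - F(0) = (3*exp(4)/4) - (-1/4) = 1/4 + 3*exp(4)/4.

1/4 + 3*exp(4)/4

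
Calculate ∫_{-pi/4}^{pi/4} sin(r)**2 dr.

-1/2 + pi/4

Use the identity sin^2(r) = (1 - cos(2*r))/2.
An antiderivative is F(r) = r/2 - sin(2*r)/4.
Then F(pi/4) - F(-pi/4) = (-1/4 + pi/8) - (1/4 - pi/8) = -1/2 + pi/4.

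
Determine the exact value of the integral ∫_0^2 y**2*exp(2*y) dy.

-1/4 + 5*exp(4)/4

Integrate by parts twice (u = y^2, dv = exp(2*y) dy).
An antiderivative is F(y) = (2*y**2 - 2*y + 1)*exp(2*y)/4.
Then F(2) - F(0) = (5*exp(4)/4) - (1/4) = -1/4 + 5*exp(4)/4.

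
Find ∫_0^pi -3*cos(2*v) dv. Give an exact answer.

0

An antiderivative is F(v) = -3*sin(2*v)/2.
Then F(pi) - F(0) = (0) - (0) = 0.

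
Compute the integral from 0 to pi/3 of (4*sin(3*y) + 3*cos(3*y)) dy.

An antiderivative is F(y) = sin(3*y) - 4*cos(3*y)/3.
Then F(pi/3) - F(0) = (4/3) - (-4/3) = 8/3.

8/3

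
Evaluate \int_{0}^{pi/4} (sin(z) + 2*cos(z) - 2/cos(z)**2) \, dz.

An antiderivative is F(z) = 2*sin(z) - cos(z) - 2*tan(z).
Then F(pi/4) - F(0) = (-2 + sqrt(2)/2) - (-1) = -1 + sqrt(2)/2.

-1 + sqrt(2)/2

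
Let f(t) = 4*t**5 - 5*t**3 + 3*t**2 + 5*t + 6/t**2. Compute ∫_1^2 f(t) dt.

163/4

By the power rule, an antiderivative is F(t) = 2*t**6/3 - 5*t**4/4 + t**3 + 5*t**2/2 - 6/t.
Then F(2) - F(1) = (113/3) - (-37/12) = 163/4.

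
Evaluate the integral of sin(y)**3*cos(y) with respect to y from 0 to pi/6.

1/64

Let u = sin(y), so du = cos(y) dy. When y = 0, u = 0; when y = pi/6, u = 1/2.
The integral becomes ∫ u**3 du from 0 to 1/2, with antiderivative u**4/4.
Back in y: F(y) = sin(y)**4/4.
Then F(pi/6) - F(0) = (1/64) - (0) = 1/64.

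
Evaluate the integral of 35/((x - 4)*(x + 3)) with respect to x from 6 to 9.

-15*log(2) + 5*log(3) + 5*log(5)

Factor the denominator: x**2 - x - 12 = (x + 3)(x - 4).
Partial fractions: 35/((x - 4)*(x + 3)) = -5/(x + 3) + 5/(x - 4).
An antiderivative is F(x) = 5*log(x - 4) - 5*log(x + 3).
Then F(9) - F(6) = (-10*log(2) - 5*log(3) + 5*log(5)) - (-10*log(3) + 5*log(2)) = -15*log(2) + 5*log(3) + 5*log(5).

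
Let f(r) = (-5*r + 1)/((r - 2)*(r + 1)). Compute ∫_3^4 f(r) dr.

log(2/25)

Factor the denominator: r**2 - r - 2 = (r + 1)(r - 2).
Partial fractions: (-5*r + 1)/((r - 2)*(r + 1)) = -2/(r + 1) - 3/(r - 2).
An antiderivative is F(r) = -3*log(r - 2) - 2*log(r + 1).
Then F(4) - F(3) = (-2*log(5) - 3*log(2)) - (-log(16)) = log(2/25).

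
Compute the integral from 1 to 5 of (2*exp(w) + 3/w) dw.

An antiderivative is F(w) = 2*exp(w) + 3*log(w).
Then F(5) - F(1) = (3*log(5) + 2*exp(5)) - (2*exp(1)) = -2*exp(1) + 3*log(5) + 2*exp(5).

-2*exp(1) + 3*log(5) + 2*exp(5)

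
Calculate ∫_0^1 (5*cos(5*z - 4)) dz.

Let u = 5*z - 4, so du = 5 dz. When z = 0, u = -4; when z = 1, u = 1.
The integral becomes ∫ cos(u) du from -4 to 1, with antiderivative sin(u).
Back in z: F(z) = sin(5*z - 4).
Then F(1) - F(0) = (sin(1)) - (-sin(4)) = sin(4) + sin(1).

sin(4) + sin(1)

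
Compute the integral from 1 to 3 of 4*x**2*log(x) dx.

Integrate by parts once (u = ln x, dv = 4*x**2 dx).
An antiderivative is F(x) = 4*x**3*(3*log(x) - 1)/9.
Then F(3) - F(1) = (-12 + 36*log(3)) - (-4/9) = -104/9 + 36*log(3).

-104/9 + 36*log(3)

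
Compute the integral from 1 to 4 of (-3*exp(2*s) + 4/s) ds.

-3*exp(8)/2 + 8*log(2) + 3*exp(2)/2

An antiderivative is F(s) = -3*exp(2*s)/2 + 4*log(s).
Then F(4) - F(1) = (-3*exp(8)/2 + 8*log(2)) - (-3*exp(2)/2) = -3*exp(8)/2 + 8*log(2) + 3*exp(2)/2.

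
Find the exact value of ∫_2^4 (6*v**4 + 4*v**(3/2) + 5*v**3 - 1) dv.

7698/5 - 32*sqrt(2)/5

By the power rule, an antiderivative is F(v) = 8*v**(5/2)/5 + 6*v**5/5 + 5*v**4/4 - v.
Then F(4) - F(2) = (1596) - (32*sqrt(2)/5 + 282/5) = 7698/5 - 32*sqrt(2)/5.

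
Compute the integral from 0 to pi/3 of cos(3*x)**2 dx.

Use the identity cos^2(3*x) = (1 + cos(6*x))/2.
An antiderivative is F(x) = x/2 + sin(6*x)/12.
Then F(pi/3) - F(0) = (pi/6) - (0) = pi/6.

pi/6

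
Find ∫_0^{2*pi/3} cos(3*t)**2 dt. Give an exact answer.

Use the identity cos^2(3*t) = (1 + cos(6*t))/2.
An antiderivative is F(t) = t/2 + sin(6*t)/12.
Then F(2*pi/3) - F(0) = (pi/3) - (0) = pi/3.

pi/3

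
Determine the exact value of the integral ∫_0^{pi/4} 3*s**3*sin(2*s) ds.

-9/8 + 9*pi**2/64

Integrate by parts 3 times (u = s^3, dv = 3*sin(2*s) ds).
An antiderivative is F(s) = -3*s**3*cos(2*s)/2 + 9*s**2*sin(2*s)/4 + 9*s*cos(2*s)/4 - 9*sin(2*s)/8.
Then F(pi/4) - F(0) = (-9/8 + 9*pi**2/64) - (0) = -9/8 + 9*pi**2/64.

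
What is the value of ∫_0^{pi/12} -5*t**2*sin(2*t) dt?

Integrate by parts twice (u = t^2, dv = -5*sin(2*t) dt).
An antiderivative is F(t) = 5*t**2*cos(2*t)/2 - 5*t*sin(2*t)/2 - 5*cos(2*t)/4.
Then F(pi/12) - F(0) = (-5*sqrt(3)/8 - 5*pi/48 + 5*sqrt(3)*pi**2/576) - (-5/4) = -5*sqrt(3)/8 - 5*pi/48 + 5*sqrt(3)*pi**2/576 + 5/4.

-5*sqrt(3)/8 - 5*pi/48 + 5*sqrt(3)*pi**2/576 + 5/4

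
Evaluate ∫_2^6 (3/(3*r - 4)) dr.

An antiderivative is F(r) = log(3*r - 4).
Then F(6) - F(2) = (log(14)) - (log(2)) = log(7).

log(7)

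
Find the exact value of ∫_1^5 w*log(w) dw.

-6 + 25*log(5)/2

Integrate by parts once (u = ln w, dv = w dw).
An antiderivative is F(w) = w**2*(2*log(w) - 1)/4.
Then F(5) - F(1) = (-25/4 + 25*log(5)/2) - (-1/4) = -6 + 25*log(5)/2.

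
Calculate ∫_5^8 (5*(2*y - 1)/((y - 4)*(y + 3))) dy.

-5*log(2) + 5*log(11)

Factor the denominator: y**2 - y - 12 = (y + 3)(y - 4).
Partial fractions: 5*(2*y - 1)/((y - 4)*(y + 3)) = 5/(y + 3) + 5/(y - 4).
An antiderivative is F(y) = 5*log(y - 4) + 5*log(y + 3).
Then F(8) - F(5) = (10*log(2) + 5*log(11)) - (15*log(2)) = -5*log(2) + 5*log(11).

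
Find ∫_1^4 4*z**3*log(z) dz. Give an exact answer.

Integrate by parts once (u = ln z, dv = 4*z**3 dz).
An antiderivative is F(z) = z**4*(4*log(z) - 1)/4.
Then F(4) - F(1) = (-64 + 512*log(2)) - (-1/4) = -255/4 + 512*log(2).

-255/4 + 512*log(2)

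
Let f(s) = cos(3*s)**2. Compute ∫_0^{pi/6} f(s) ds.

pi/12

Use the identity cos^2(3*s) = (1 + cos(6*s))/2.
An antiderivative is F(s) = s/2 + sin(6*s)/12.
Then F(pi/6) - F(0) = (pi/12) - (0) = pi/12.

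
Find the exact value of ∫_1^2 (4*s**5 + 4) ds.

46

By the power rule, an antiderivative is F(s) = 2*s**6/3 + 4*s.
Then F(2) - F(1) = (152/3) - (14/3) = 46.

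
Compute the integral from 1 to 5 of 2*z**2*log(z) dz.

Integrate by parts once (u = ln z, dv = 2*z**2 dz).
An antiderivative is F(z) = 2*z**3*(3*log(z) - 1)/9.
Then F(5) - F(1) = (-250/9 + 250*log(5)/3) - (-2/9) = -248/9 + 250*log(5)/3.

-248/9 + 250*log(5)/3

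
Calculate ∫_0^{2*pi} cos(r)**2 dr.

Use the identity cos^2(r) = (1 + cos(2*r))/2.
An antiderivative is F(r) = r/2 + sin(2*r)/4.
Then F(2*pi) - F(0) = (pi) - (0) = pi.

pi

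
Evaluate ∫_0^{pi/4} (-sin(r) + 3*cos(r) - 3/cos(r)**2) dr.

An antiderivative is F(r) = 3*sin(r) + cos(r) - 3*tan(r).
Then F(pi/4) - F(0) = (-3 + 2*sqrt(2)) - (1) = -4 + 2*sqrt(2).

-4 + 2*sqrt(2)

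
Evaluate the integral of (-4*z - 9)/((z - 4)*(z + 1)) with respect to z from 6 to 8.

Factor the denominator: z**2 - 3*z - 4 = (z + 1)(z - 4).
Partial fractions: (-4*z - 9)/((z - 4)*(z + 1)) = 1/(z + 1) - 5/(z - 4).
An antiderivative is F(z) = -5*log(z - 4) + log(z + 1).
Then F(8) - F(6) = (-10*log(2) + 2*log(3)) - (log(7/32)) = -5*log(2) - log(7) + 2*log(3).

-5*log(2) - log(7) + 2*log(3)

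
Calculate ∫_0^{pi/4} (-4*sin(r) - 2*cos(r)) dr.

An antiderivative is F(r) = -2*sin(r) + 4*cos(r).
Then F(pi/4) - F(0) = (sqrt(2)) - (4) = -4 + sqrt(2).

-4 + sqrt(2)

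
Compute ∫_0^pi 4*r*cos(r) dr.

-8

Integrate by parts once (u = r, dv = 4*cos(r) dr).
An antiderivative is F(r) = 4*r*sin(r) + 4*cos(r).
Then F(pi) - F(0) = (-4) - (4) = -8.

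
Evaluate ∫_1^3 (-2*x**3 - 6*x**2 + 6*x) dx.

By the power rule, an antiderivative is F(x) = -x**4/2 - 2*x**3 + 3*x**2.
Then F(3) - F(1) = (-135/2) - (1/2) = -68.

-68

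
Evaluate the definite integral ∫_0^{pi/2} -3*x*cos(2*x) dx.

3/2

Integrate by parts once (u = x, dv = -3*cos(2*x) dx).
An antiderivative is F(x) = -3*x*sin(2*x)/2 - 3*cos(2*x)/4.
Then F(pi/2) - F(0) = (3/4) - (-3/4) = 3/2.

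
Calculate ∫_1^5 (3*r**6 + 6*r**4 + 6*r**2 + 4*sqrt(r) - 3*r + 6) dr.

By the power rule, an antiderivative is F(r) = 3*r**7/7 + 6*r**5/5 + 8*r**(3/2)/3 + 2*r**3 - 3*r**2/2 + 6*r.
Then F(5) - F(1) = (40*sqrt(5)/3 + 524645/14) - (2267/210) = 40*sqrt(5)/3 + 3933704/105.

40*sqrt(5)/3 + 3933704/105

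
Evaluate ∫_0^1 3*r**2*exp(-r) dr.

Integrate by parts twice (u = r^2, dv = 3*exp(-r) dr).
An antiderivative is F(r) = (-3*r**2 - 6*r - 6)*exp(-r).
Then F(1) - F(0) = (-15*exp(-1)) - (-6) = 6 - 15*exp(-1).

6 - 15*exp(-1)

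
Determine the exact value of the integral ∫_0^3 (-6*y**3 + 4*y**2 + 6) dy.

By the power rule, an antiderivative is F(y) = -3*y**4/2 + 4*y**3/3 + 6*y.
Then F(3) - F(0) = (-135/2) - (0) = -135/2.

-135/2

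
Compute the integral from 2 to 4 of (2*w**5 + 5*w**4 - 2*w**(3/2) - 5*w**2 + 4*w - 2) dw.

16*sqrt(2)/5 + 33556/15

By the power rule, an antiderivative is F(w) = w**6/3 - 4*w**(5/2)/5 + w**5 - 5*w**3/3 + 2*w**2 - 2*w.
Then F(4) - F(2) = (34216/15) - (44 - 16*sqrt(2)/5) = 16*sqrt(2)/5 + 33556/15.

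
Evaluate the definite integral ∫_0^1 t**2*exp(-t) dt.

2 - 5*exp(-1)

Integrate by parts twice (u = t^2, dv = exp(-t) dt).
An antiderivative is F(t) = (-t**2 - 2*t - 2)*exp(-t).
Then F(1) - F(0) = (-5*exp(-1)) - (-2) = 2 - 5*exp(-1).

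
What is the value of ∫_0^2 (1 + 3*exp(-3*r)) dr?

3 - exp(-6)

An antiderivative is F(r) = r - exp(-3*r).
Then F(2) - F(0) = (2 - exp(-6)) - (-1) = 3 - exp(-6).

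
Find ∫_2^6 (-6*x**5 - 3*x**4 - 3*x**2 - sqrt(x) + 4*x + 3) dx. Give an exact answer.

-256852/5 - 4*sqrt(6) + 4*sqrt(2)/3

By the power rule, an antiderivative is F(x) = -x**6 - 3*x**5/5 - 2*x**(3/2)/3 - x**3 + 2*x**2 + 3*x.
Then F(6) - F(2) = (-257238/5 - 4*sqrt(6)) - (-386/5 - 4*sqrt(2)/3) = -256852/5 - 4*sqrt(6) + 4*sqrt(2)/3.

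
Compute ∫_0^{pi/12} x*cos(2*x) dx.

Integrate by parts once (u = x, dv = cos(2*x) dx).
An antiderivative is F(x) = x*sin(2*x)/2 + cos(2*x)/4.
Then F(pi/12) - F(0) = (pi/48 + sqrt(3)/8) - (1/4) = -1/4 + pi/48 + sqrt(3)/8.

-1/4 + pi/48 + sqrt(3)/8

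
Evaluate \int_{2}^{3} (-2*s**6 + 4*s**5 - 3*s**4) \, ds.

By the power rule, an antiderivative is F(s) = -2*s**7/7 + 2*s**6/3 - 3*s**5/5.
Then F(3) - F(2) = (-9963/35) - (-1376/105) = -28513/105.

-28513/105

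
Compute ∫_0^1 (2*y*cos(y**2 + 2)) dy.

-sin(2) + sin(3)

Let u = y**2 + 2, so du = 2*y dy. When y = 0, u = 2; when y = 1, u = 3.
The integral becomes ∫ cos(u) du from 2 to 3, with antiderivative sin(u).
Back in y: F(y) = sin(y**2 + 2).
Then F(1) - F(0) = (sin(3)) - (sin(2)) = -sin(2) + sin(3).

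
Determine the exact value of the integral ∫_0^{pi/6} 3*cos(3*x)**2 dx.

pi/4

Use the identity cos^2(3*x) = (1 + cos(6*x))/2.
An antiderivative is F(x) = 3*x/2 + sin(6*x)/4.
Then F(pi/6) - F(0) = (pi/4) - (0) = pi/4.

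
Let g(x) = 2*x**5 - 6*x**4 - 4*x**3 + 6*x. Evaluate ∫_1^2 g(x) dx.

-111/5

By the power rule, an antiderivative is F(x) = x**6/3 - 6*x**5/5 - x**4 + 3*x**2.
Then F(2) - F(1) = (-316/15) - (17/15) = -111/5.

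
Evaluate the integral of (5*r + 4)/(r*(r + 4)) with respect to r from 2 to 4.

Factor the denominator: r**2 + 4*r = (r + 4)r.
Partial fractions: (5*r + 4)/(r*(r + 4)) = 4/(r + 4) + 1/r.
An antiderivative is F(r) = log(r) + 4*log(r + 4).
Then F(4) - F(2) = (14*log(2)) - (5*log(2) + 4*log(3)) = -4*log(3) + 9*log(2).

-4*log(3) + 9*log(2)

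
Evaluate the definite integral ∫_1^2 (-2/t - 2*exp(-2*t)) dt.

An antiderivative is F(t) = -2*log(t) + exp(-2*t).
Then F(2) - F(1) = (-2*log(2) + exp(-4)) - (exp(-2)) = -2*log(2) - exp(-2) + exp(-4).

-2*log(2) - exp(-2) + exp(-4)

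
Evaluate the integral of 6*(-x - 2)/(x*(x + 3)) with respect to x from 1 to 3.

-6*log(3) + 2*log(2)

Factor the denominator: x**2 + 3*x = (x + 3)x.
Partial fractions: 6*(-x - 2)/(x*(x + 3)) = -2/(x + 3) - 4/x.
An antiderivative is F(x) = -4*log(x) - 2*log(x + 3).
Then F(3) - F(1) = (-6*log(3) - 2*log(2)) - (-log(16)) = -6*log(3) + 2*log(2).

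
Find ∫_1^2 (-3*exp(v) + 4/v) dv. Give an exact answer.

-3*exp(2) + log(16) + 3*exp(1)

An antiderivative is F(v) = -3*exp(v) + 4*log(v).
Then F(2) - F(1) = (-3*exp(2) + log(16)) - (-3*exp(1)) = -3*exp(2) + log(16) + 3*exp(1).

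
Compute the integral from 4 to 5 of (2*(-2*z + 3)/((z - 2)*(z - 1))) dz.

-log(4)

Factor the denominator: z**2 - 3*z + 2 = (z - 1)(z - 2).
Partial fractions: 2*(-2*z + 3)/((z - 2)*(z - 1)) = -2/(z - 1) - 2/(z - 2).
An antiderivative is F(z) = -2*log(z - 2) - 2*log(z - 1).
Then F(5) - F(4) = (-4*log(2) - 2*log(3)) - (-log(36)) = -log(4).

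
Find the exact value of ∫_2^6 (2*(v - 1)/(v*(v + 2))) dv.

Factor the denominator: v**2 + 2*v = (v + 2)v.
Partial fractions: 2*(v - 1)/(v*(v + 2)) = 3/(v + 2) - 1/v.
An antiderivative is F(v) = -log(v) + 3*log(v + 2).
Then F(6) - F(2) = (-log(3) + 8*log(2)) - (log(32)) = log(8/3).

log(8/3)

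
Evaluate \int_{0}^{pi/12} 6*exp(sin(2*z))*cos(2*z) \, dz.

Let u = sin(2*z), so du = 2*cos(2*z) dz. When z = 0, u = 0; when z = pi/12, u = 1/2.
The integral becomes 3·∫ exp(u) du from 0 to 1/2, with antiderivative 3*exp(u).
Back in z: F(z) = 3*exp(sin(2*z)).
Then F(pi/12) - F(0) = (3*exp(1/2)) - (3) = -3 + 3*exp(1/2).

-3 + 3*exp(1/2)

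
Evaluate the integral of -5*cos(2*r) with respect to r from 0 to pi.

An antiderivative is F(r) = -5*sin(2*r)/2.
Then F(pi) - F(0) = (0) - (0) = 0.

0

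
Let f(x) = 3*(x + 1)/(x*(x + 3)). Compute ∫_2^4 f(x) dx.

Factor the denominator: x**2 + 3*x = (x + 3)x.
Partial fractions: 3*(x + 1)/(x*(x + 3)) = 2/(x + 3) + 1/x.
An antiderivative is F(x) = log(x) + 2*log(x + 3).
Then F(4) - F(2) = (2*log(2) + 2*log(7)) - (log(50)) = log(98/25).

log(98/25)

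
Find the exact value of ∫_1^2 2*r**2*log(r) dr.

Integrate by parts once (u = ln r, dv = 2*r**2 dr).
An antiderivative is F(r) = 2*r**3*(3*log(r) - 1)/9.
Then F(2) - F(1) = (-16/9 + 16*log(2)/3) - (-2/9) = -14/9 + 16*log(2)/3.

-14/9 + 16*log(2)/3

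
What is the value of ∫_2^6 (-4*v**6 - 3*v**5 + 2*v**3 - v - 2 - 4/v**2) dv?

By the power rule, an antiderivative is F(v) = -4*v**7/7 - v**6/2 + v**4/2 - v**2/2 - 2*v + 4/v.
Then F(6) - F(2) = (-3836128/21) - (-708/7) = -3834004/21.

-3834004/21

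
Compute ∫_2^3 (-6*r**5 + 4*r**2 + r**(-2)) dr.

By the power rule, an antiderivative is F(r) = -r**6 + 4*r**3/3 - 1/r.
Then F(3) - F(2) = (-2080/3) - (-323/6) = -1279/2.

-1279/2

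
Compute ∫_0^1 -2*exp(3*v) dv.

An antiderivative is F(v) = -2*exp(3*v)/3.
Then F(1) - F(0) = (-2*exp(3)/3) - (-2/3) = 2/3 - 2*exp(3)/3.

2/3 - 2*exp(3)/3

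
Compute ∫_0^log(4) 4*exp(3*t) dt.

Let u = exp(t), so du = exp(t) dt. When t = 0, u = 1; when t = log(4), u = 4.
The integral becomes 4·∫ u**2 du from 1 to 4, with antiderivative 4*u**3/3.
Back in t: F(t) = 4*exp(3*t)/3.
Then F(log(4)) - F(0) = (256/3) - (4/3) = 84.

84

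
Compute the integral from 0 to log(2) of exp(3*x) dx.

Let u = exp(x), so du = exp(x) dx. When x = 0, u = 1; when x = log(2), u = 2.
The integral becomes ∫ u**2 du from 1 to 2, with antiderivative u**3/3.
Back in x: F(x) = exp(3*x)/3.
Then F(log(2)) - F(0) = (8/3) - (1/3) = 7/3.

7/3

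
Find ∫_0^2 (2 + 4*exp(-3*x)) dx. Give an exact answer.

An antiderivative is F(x) = 2*x - 4*exp(-3*x)/3.
Then F(2) - F(0) = (4 - 4*exp(-6)/3) - (-4/3) = 16/3 - 4*exp(-6)/3.

16/3 - 4*exp(-6)/3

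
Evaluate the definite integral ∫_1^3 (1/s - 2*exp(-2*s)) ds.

An antiderivative is F(s) = log(s) + exp(-2*s).
Then F(3) - F(1) = (exp(-6) + log(3)) - (exp(-2)) = -exp(-2) + exp(-6) + log(3).

-exp(-2) + exp(-6) + log(3)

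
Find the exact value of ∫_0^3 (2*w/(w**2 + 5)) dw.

log(14/5)

Let u = w**2 + 5, so du = 2*w dw. When w = 0, u = 5; when w = 3, u = 14.
The integral becomes ∫ 1/u du from 5 to 14, with antiderivative log(u).
Back in w: F(w) = log(w**2 + 5).
Then F(3) - F(0) = (log(14)) - (log(5)) = log(14/5).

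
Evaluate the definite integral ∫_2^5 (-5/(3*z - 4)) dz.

-5*log(11)/3 + 5*log(2)/3

An antiderivative is F(z) = -5*log(3*z - 4)/3.
Then F(5) - F(2) = (-5*log(11)/3) - (-5*log(2)/3) = -5*log(11)/3 + 5*log(2)/3.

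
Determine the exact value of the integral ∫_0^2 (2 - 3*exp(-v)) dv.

An antiderivative is F(v) = 2*v + 3*exp(-v).
Then F(2) - F(0) = (3*exp(-2) + 4) - (3) = 3*exp(-2) + 1.

3*exp(-2) + 1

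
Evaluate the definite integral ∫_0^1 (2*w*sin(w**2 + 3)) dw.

cos(3) - cos(4)

Let u = w**2 + 3, so du = 2*w dw. When w = 0, u = 3; when w = 1, u = 4.
The integral becomes ∫ sin(u) du from 3 to 4, with antiderivative -cos(u).
Back in w: F(w) = -cos(w**2 + 3).
Then F(1) - F(0) = (-cos(4)) - (-cos(3)) = cos(3) - cos(4).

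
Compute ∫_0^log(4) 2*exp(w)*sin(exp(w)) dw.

2*cos(1) - 2*cos(4)

Let u = exp(w), so du = exp(w) dw. When w = 0, u = 1; when w = log(4), u = 4.
The integral becomes 2·∫ sin(u) du from 1 to 4, with antiderivative -2*cos(u).
Back in w: F(w) = -2*cos(exp(w)).
Then F(log(4)) - F(0) = (-2*cos(4)) - (-2*cos(1)) = 2*cos(1) - 2*cos(4).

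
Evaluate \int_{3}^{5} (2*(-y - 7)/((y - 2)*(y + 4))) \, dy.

-log(21)

Factor the denominator: y**2 + 2*y - 8 = (y + 4)(y - 2).
Partial fractions: 2*(-y - 7)/((y - 2)*(y + 4)) = 1/(y + 4) - 3/(y - 2).
An antiderivative is F(y) = -3*log(y - 2) + log(y + 4).
Then F(5) - F(3) = (-log(3)) - (log(7)) = -log(21).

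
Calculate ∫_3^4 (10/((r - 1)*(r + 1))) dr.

-5*log(5) + 5*log(2) + 5*log(3)

Factor the denominator: r**2 - 1 = (r + 1)(r - 1).
Partial fractions: 10/((r - 1)*(r + 1)) = -5/(r + 1) + 5/(r - 1).
An antiderivative is F(r) = 5*log(r - 1) - 5*log(r + 1).
Then F(4) - F(3) = (-5*log(5) + 5*log(3)) - (-log(32)) = -5*log(5) + 5*log(2) + 5*log(3).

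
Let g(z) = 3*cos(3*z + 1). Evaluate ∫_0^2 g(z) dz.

-sin(1) + sin(7)

Let u = 3*z + 1, so du = 3 dz. When z = 0, u = 1; when z = 2, u = 7.
The integral becomes ∫ cos(u) du from 1 to 7, with antiderivative sin(u).
Back in z: F(z) = sin(3*z + 1).
Then F(2) - F(0) = (sin(7)) - (sin(1)) = -sin(1) + sin(7).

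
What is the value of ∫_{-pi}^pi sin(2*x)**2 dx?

Use the identity sin^2(2*x) = (1 - cos(4*x))/2.
An antiderivative is F(x) = x/2 - sin(4*x)/8.
Then F(pi) - F(-pi) = (pi/2) - (-pi/2) = pi.

pi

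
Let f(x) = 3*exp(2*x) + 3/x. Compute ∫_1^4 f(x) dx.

-3*exp(2)/2 + log(64) + 3*exp(8)/2

An antiderivative is F(x) = 3*exp(2*x)/2 + 3*log(x).
Then F(4) - F(1) = (log(64) + 3*exp(8)/2) - (3*exp(2)/2) = -3*exp(2)/2 + log(64) + 3*exp(8)/2.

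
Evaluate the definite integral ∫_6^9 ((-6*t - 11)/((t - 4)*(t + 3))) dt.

Factor the denominator: t**2 - t - 12 = (t + 3)(t - 4).
Partial fractions: (-6*t - 11)/((t - 4)*(t + 3)) = -1/(t + 3) - 5/(t - 4).
An antiderivative is F(t) = -5*log(t - 4) - log(t + 3).
Then F(9) - F(6) = (-5*log(5) - 2*log(2) - log(3)) - (-5*log(2) - 2*log(3)) = -5*log(5) + log(3) + 3*log(2).

-5*log(5) + log(3) + 3*log(2)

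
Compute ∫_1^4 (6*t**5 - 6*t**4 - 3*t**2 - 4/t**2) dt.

By the power rule, an antiderivative is F(t) = t**6 - 6*t**5/5 - t**3 + 4/t.
Then F(4) - F(1) = (14021/5) - (14/5) = 14007/5.

14007/5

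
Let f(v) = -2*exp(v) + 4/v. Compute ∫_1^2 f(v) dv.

-2*exp(2) + 4*log(2) + 2*exp(1)

An antiderivative is F(v) = -2*exp(v) + 4*log(v).
Then F(2) - F(1) = (-2*exp(2) + log(16)) - (-2*exp(1)) = -2*exp(2) + 4*log(2) + 2*exp(1).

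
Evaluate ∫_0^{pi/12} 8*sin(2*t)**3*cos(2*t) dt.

1/16

Let u = sin(2*t), so du = 2*cos(2*t) dt. When t = 0, u = 0; when t = pi/12, u = 1/2.
The integral becomes 4·∫ u**3 du from 0 to 1/2, with antiderivative u**4.
Back in t: F(t) = sin(2*t)**4.
Then F(pi/12) - F(0) = (1/16) - (0) = 1/16.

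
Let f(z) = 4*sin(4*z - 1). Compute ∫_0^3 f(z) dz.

Let u = 4*z - 1, so du = 4 dz. When z = 0, u = -1; when z = 3, u = 11.
The integral becomes ∫ sin(u) du from -1 to 11, with antiderivative -cos(u).
Back in z: F(z) = -cos(4*z - 1).
Then F(3) - F(0) = (-cos(11)) - (-cos(1)) = -cos(11) + cos(1).

-cos(11) + cos(1)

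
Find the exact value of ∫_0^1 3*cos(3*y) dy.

sin(3)

Let u = 3*y, so du = 3 dy. When y = 0, u = 0; when y = 1, u = 3.
The integral becomes ∫ cos(u) du from 0 to 3, with antiderivative sin(u).
Back in y: F(y) = sin(3*y).
Then F(1) - F(0) = (sin(3)) - (0) = sin(3).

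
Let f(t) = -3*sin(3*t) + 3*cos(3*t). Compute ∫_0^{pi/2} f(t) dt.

An antiderivative is F(t) = sin(3*t) + cos(3*t).
Then F(pi/2) - F(0) = (-1) - (1) = -2.

-2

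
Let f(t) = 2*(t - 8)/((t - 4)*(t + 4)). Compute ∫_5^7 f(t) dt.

Factor the denominator: t**2 - 16 = (t + 4)(t - 4).
Partial fractions: 2*(t - 8)/((t - 4)*(t + 4)) = 3/(t + 4) - 1/(t - 4).
An antiderivative is F(t) = -log(t - 4) + 3*log(t + 4).
Then F(7) - F(5) = (-log(3) + 3*log(11)) - (6*log(3)) = -7*log(3) + 3*log(11).

-7*log(3) + 3*log(11)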